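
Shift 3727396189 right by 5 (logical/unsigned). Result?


0b11011110001010111000110101011101 >> 5 = 0b110111100010101110001101010 = 116481130

116481130


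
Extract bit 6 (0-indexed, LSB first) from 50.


0b110010, position 6 = 0

0


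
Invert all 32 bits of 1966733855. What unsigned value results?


1966733855 ^ 4294967295 = 2328233440

2328233440


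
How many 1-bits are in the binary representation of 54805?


0b1101011000010101 has 8 set bits

8


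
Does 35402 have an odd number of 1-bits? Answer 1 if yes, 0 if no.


0b1000101001001010 has 6 ones => parity 0

0


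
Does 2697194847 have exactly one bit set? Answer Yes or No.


0b10100000110000111110110101011111. Multiple bits set => No

No


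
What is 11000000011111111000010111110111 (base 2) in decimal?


11000000011111111000010111110111 in decimal = 3229582839

3229582839


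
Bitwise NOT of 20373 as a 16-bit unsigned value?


~0b100111110010101 = 0b1011000001101010 = 45162 (16-bit unsigned)

45162


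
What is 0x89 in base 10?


89 hex = 137 decimal

137


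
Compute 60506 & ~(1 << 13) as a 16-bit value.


60506 & ~(1 << 13) = 52314

52314


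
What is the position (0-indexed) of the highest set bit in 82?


0b1010010. Highest set bit at position 6

6


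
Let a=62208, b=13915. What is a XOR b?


62208 ^ 13915 = 50523

50523


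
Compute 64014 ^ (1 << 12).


64014 ^ (1 << 12) = 64014 ^ 4096 = 59918

59918


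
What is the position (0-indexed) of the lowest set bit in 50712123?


0b11000001011100111000111011. Lowest set bit at position 0

0


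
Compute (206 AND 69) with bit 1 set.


Step 1: 206 & 69 = 68
Step 2: 68 | (1 << 1) = 68 | 2 = 70

70


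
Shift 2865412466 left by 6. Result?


0b10101010110010101011100101110010 << 6 = 0b10101010110010101011100101110010000000 = 183386397824

183386397824


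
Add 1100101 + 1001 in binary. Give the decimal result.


1100101 + 1001 = 1101110 = 110

110


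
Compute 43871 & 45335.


0b1010101101011111 & 0b1011000100010111 = 0b1010000100010111 = 41239

41239


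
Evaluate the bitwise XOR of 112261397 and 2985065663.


0b110101100001111100100010101 ^ 0b10110001111011000111110010111111 = 0b10110111010111001000010110101010 = 3076294058

3076294058


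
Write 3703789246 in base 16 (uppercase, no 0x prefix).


3703789246 = DCC356BE hex

DCC356BE


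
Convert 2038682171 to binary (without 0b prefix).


2038682171 = 1111001100000111101001000111011 in binary

1111001100000111101001000111011


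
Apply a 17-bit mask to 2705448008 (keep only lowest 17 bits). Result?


2705448008 & 131071 = 121928

121928


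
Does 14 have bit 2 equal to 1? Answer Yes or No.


0b1110, bit 2 = 1. Yes

Yes


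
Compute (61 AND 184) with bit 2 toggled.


Step 1: 61 & 184 = 56
Step 2: 56 ^ (1 << 2) = 56 ^ 4 = 60

60


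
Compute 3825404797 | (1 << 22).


3825404797 | (1 << 22) = 3825404797 | 4194304 = 3829599101

3829599101


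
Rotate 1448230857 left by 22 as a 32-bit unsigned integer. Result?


Rotate 0b1010110010100100011111111001001 left by 22 (32-bit) = 0b11110010010101011001010010001111 = 4065694863

4065694863


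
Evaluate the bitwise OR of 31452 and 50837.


0b111101011011100 | 0b1100011010010101 = 0b1111111011011101 = 65245

65245


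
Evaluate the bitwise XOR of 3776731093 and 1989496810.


0b11100001000111000101011111010101 ^ 0b1110110100101010100111111101010 = 0b10010111100010010001100000111111 = 2542344255

2542344255


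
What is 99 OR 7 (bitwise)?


0b1100011 | 0b111 = 0b1100111 = 103

103


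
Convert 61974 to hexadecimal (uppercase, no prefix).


61974 = F216 hex

F216


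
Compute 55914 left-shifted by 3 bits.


0b1101101001101010 << 3 = 0b1101101001101010000 = 447312

447312


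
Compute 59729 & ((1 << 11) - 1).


59729 & 2047 = 337

337


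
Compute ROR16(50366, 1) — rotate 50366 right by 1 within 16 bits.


Rotate 0b1100010010111110 right by 1 (16-bit) = 0b110001001011111 = 25183

25183


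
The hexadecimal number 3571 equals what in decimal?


3571 hex = 13681 decimal

13681


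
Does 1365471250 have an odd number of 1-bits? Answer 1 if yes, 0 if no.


0b1010001011000110111000000010010 has 12 ones => parity 0

0


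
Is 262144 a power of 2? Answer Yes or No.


0b1000000000000000000. Only one bit set => Yes

Yes


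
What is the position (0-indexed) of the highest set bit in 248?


0b11111000. Highest set bit at position 7

7


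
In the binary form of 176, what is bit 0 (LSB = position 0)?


0b10110000, position 0 = 0

0


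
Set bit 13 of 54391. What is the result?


54391 | (1 << 13) = 54391 | 8192 = 62583

62583


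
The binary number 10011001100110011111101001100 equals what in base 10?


10011001100110011111101001100 in decimal = 322125644

322125644


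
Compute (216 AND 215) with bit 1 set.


Step 1: 216 & 215 = 208
Step 2: 208 | (1 << 1) = 208 | 2 = 210

210


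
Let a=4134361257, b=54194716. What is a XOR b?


4134361257 ^ 54194716 = 4116163253

4116163253


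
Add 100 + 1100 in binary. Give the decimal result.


100 + 1100 = 10000 = 16

16


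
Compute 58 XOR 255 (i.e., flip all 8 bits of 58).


58 ^ 255 = 197

197


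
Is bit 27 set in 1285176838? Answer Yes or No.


0b1001100100110100011111000000110, bit 27 = 1. Yes

Yes


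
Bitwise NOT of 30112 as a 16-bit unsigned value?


~0b111010110100000 = 0b1000101001011111 = 35423 (16-bit unsigned)

35423


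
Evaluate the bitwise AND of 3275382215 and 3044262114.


0b11000011001110100101110111000111 & 0b10110101011100111100000011100010 = 0b10000001001100100100000011000010 = 2167554242

2167554242


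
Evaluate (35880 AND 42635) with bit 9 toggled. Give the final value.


Step 1: 35880 & 42635 = 33800
Step 2: 33800 ^ (1 << 9) = 33800 ^ 512 = 34312

34312


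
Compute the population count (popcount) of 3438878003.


0b11001100111110010001110100110011 has 18 set bits

18


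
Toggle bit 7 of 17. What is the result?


17 ^ (1 << 7) = 17 ^ 128 = 145

145


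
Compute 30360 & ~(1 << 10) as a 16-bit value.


30360 & ~(1 << 10) = 29336

29336


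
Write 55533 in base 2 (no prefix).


55533 = 1101100011101101 in binary

1101100011101101


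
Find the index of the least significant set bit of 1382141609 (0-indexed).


0b1010010011000011100111010101001. Lowest set bit at position 0

0


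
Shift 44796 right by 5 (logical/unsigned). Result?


0b1010111011111100 >> 5 = 0b10101110111 = 1399

1399


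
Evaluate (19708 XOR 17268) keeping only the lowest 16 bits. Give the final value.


Step 1: 19708 ^ 17268 = 3976
Step 2: 3976 & 65535 = 3976

3976


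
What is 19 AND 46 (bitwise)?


0b10011 & 0b101110 = 0b10 = 2

2


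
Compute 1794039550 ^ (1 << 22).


1794039550 ^ (1 << 22) = 1794039550 ^ 4194304 = 1789845246

1789845246


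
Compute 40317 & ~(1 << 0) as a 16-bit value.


40317 & ~(1 << 0) = 40316

40316


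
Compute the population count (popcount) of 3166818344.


0b10111100110000011101000000101000 has 13 set bits

13


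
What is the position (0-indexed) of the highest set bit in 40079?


0b1001110010001111. Highest set bit at position 15

15


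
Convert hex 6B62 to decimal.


6B62 hex = 27490 decimal

27490


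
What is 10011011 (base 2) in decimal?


10011011 in decimal = 155

155


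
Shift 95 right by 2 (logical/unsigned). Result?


0b1011111 >> 2 = 0b10111 = 23

23


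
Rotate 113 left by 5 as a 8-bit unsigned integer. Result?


Rotate 0b1110001 left by 5 (8-bit) = 0b101110 = 46

46


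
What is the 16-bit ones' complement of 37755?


37755 ^ 65535 = 27780

27780


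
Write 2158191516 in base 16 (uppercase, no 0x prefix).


2158191516 = 80A3639C hex

80A3639C


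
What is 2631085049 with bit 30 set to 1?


2631085049 | (1 << 30) = 2631085049 | 1073741824 = 3704826873

3704826873


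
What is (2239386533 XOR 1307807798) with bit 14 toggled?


Step 1: 2239386533 ^ 1307807798 = 3364471699
Step 2: 3364471699 ^ (1 << 14) = 3364471699 ^ 16384 = 3364455315

3364455315


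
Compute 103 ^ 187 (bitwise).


0b1100111 ^ 0b10111011 = 0b11011100 = 220

220


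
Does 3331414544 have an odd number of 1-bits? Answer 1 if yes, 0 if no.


0b11000110100100010101101000010000 has 12 ones => parity 0

0


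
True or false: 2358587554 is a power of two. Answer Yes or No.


0b10001100100101010011000010100010. Multiple bits set => No

No


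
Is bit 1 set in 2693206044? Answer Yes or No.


0b10100000100001110001000000011100, bit 1 = 0. No

No


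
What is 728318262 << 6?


0b101011011010010100000100110110 << 6 = 0b101011011010010100000100110110000000 = 46612368768

46612368768


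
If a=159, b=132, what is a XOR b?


159 ^ 132 = 27

27


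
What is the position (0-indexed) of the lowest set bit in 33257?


0b1000000111101001. Lowest set bit at position 0

0


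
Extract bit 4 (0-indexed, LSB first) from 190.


0b10111110, position 4 = 1

1


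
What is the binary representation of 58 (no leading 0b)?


58 = 111010 in binary

111010


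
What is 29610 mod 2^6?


29610 & 63 = 42

42


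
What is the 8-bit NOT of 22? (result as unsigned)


~0b10110 = 0b11101001 = 233 (8-bit unsigned)

233


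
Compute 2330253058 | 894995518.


0b10001010111001001101011100000010 | 0b110101010110001000110000111110 = 0b10111111111111001101111100111110 = 3221020478

3221020478


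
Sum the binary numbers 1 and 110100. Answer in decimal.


1 + 110100 = 110101 = 53

53


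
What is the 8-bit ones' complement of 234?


234 ^ 255 = 21

21


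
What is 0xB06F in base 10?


B06F hex = 45167 decimal

45167


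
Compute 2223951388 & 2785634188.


0b10000100100011101100111000011100 & 0b10100110000010010110011110001100 = 0b10000100000010000100011000001100 = 2215134732

2215134732


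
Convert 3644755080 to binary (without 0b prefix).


3644755080 = 11011001001111101000110010001000 in binary

11011001001111101000110010001000


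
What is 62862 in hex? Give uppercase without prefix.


62862 = F58E hex

F58E


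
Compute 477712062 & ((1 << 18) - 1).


477712062 & 262143 = 85694

85694


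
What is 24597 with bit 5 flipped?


24597 ^ (1 << 5) = 24597 ^ 32 = 24629

24629


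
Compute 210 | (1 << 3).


210 | (1 << 3) = 210 | 8 = 218

218


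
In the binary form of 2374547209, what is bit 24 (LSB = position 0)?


0b10001101100010001011011100001001, position 24 = 1

1


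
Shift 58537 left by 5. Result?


0b1110010010101001 << 5 = 0b111001001010100100000 = 1873184

1873184


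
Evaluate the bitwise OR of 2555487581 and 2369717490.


0b10011000010100011010010101011101 | 0b10001101001111110000010011110010 = 0b10011101011111111010010111111111 = 2642388479

2642388479


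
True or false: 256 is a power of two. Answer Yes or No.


0b100000000. Only one bit set => Yes

Yes


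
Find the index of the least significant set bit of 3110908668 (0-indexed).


0b10111001011011001011001011111100. Lowest set bit at position 2

2


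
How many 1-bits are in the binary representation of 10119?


0b10011110000111 has 8 set bits

8


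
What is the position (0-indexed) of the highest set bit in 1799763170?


0b1101011010001100011010011100010. Highest set bit at position 30

30


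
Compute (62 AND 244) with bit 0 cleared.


Step 1: 62 & 244 = 52
Step 2: 52 & ~(1 << 0) = 52

52


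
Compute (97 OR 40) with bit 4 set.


Step 1: 97 | 40 = 105
Step 2: 105 | (1 << 4) = 105 | 16 = 121

121


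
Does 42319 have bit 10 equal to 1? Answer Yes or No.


0b1010010101001111, bit 10 = 1. Yes

Yes


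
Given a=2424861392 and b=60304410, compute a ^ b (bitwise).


2424861392 ^ 60304410 = 2467323594

2467323594


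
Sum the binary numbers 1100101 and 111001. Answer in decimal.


1100101 + 111001 = 10011110 = 158

158


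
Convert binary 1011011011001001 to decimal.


1011011011001001 in decimal = 46793

46793


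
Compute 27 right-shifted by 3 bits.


0b11011 >> 3 = 0b11 = 3

3


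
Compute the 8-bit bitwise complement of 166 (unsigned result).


~0b10100110 = 0b1011001 = 89 (8-bit unsigned)

89


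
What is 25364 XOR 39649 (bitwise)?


0b110001100010100 ^ 0b1001101011100001 = 0b1111100111110101 = 63989

63989


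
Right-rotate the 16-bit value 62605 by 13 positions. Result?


Rotate 0b1111010010001101 right by 13 (16-bit) = 0b1010010001101111 = 42095

42095


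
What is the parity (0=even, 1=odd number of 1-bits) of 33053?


0b1000000100011101 has 6 ones => parity 0

0


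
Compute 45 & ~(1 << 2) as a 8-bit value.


45 & ~(1 << 2) = 41

41


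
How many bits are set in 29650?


0b111001111010010 has 9 set bits

9


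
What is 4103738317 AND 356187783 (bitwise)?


0b11110100100110100001001111001101 & 0b10101001110101111111010000111 = 0b10100000110100001001010000101 = 337252997

337252997


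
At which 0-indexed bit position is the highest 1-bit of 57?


0b111001. Highest set bit at position 5

5


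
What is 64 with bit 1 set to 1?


64 | (1 << 1) = 64 | 2 = 66

66


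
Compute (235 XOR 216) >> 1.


Step 1: 235 ^ 216 = 51
Step 2: 51 >> 1 = 25

25


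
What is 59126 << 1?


0b1110011011110110 << 1 = 0b11100110111101100 = 118252

118252


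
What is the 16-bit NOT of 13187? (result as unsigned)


~0b11001110000011 = 0b1100110001111100 = 52348 (16-bit unsigned)

52348


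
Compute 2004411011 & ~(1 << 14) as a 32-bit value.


2004411011 & ~(1 << 14) = 2004394627

2004394627


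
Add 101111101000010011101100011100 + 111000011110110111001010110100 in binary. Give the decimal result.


101111101000010011101100011100 + 111000011110110111001010110100 = 1101000000111001010110111010000 = 1746709968

1746709968


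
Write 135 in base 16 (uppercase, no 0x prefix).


135 = 87 hex

87


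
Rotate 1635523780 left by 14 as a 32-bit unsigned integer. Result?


Rotate 0b1100001011111000001110011000100 left by 14 (32-bit) = 0b111001100010001100001011111 = 120658015

120658015


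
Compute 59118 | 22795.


0b1110011011101110 | 0b101100100001011 = 0b1111111111101111 = 65519

65519


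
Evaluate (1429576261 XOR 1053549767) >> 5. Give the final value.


Step 1: 1429576261 ^ 1053549767 = 1811840642
Step 2: 1811840642 >> 5 = 56620020

56620020


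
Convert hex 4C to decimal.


4C hex = 76 decimal

76


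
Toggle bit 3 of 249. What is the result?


249 ^ (1 << 3) = 249 ^ 8 = 241

241


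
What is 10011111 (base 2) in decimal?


10011111 in decimal = 159

159


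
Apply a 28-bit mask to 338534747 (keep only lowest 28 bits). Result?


338534747 & 268435455 = 70099291

70099291


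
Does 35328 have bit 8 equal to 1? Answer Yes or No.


0b1000101000000000, bit 8 = 0. No

No


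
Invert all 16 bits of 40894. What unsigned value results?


40894 ^ 65535 = 24641

24641


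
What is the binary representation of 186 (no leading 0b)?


186 = 10111010 in binary

10111010


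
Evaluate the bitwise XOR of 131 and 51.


0b10000011 ^ 0b110011 = 0b10110000 = 176

176


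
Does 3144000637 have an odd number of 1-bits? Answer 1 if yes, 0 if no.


0b10111011011001011010010001111101 has 19 ones => parity 1

1


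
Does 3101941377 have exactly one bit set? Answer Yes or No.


0b10111000111000111101111010000001. Multiple bits set => No

No


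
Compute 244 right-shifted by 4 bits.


0b11110100 >> 4 = 0b1111 = 15

15


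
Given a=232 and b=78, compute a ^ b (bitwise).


232 ^ 78 = 166

166


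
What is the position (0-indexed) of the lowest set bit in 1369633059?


0b1010001101000101111000100100011. Lowest set bit at position 0

0


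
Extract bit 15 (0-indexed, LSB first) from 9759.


0b10011000011111, position 15 = 0

0


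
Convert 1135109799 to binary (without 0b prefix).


1135109799 = 1000011101010000110011010100111 in binary

1000011101010000110011010100111


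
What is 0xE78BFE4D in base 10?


E78BFE4D hex = 3884711501 decimal

3884711501


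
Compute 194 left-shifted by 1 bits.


0b11000010 << 1 = 0b110000100 = 388

388


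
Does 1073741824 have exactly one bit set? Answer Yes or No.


0b1000000000000000000000000000000. Only one bit set => Yes

Yes


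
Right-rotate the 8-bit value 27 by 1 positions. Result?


Rotate 0b11011 right by 1 (8-bit) = 0b10001101 = 141

141


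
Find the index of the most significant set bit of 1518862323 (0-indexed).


0b1011010100001111111111111110011. Highest set bit at position 30

30


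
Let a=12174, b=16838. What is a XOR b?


12174 ^ 16838 = 28232

28232


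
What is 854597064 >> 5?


0b110010111100000001110111001000 >> 5 = 0b1100101111000000011101110 = 26706158

26706158


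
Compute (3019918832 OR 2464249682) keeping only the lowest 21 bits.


Step 1: 3019918832 | 2464249682 = 3068231666
Step 2: 3068231666 & 2097151 = 98290

98290


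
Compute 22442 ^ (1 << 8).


22442 ^ (1 << 8) = 22442 ^ 256 = 22186

22186


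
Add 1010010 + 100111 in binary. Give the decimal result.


1010010 + 100111 = 1111001 = 121

121


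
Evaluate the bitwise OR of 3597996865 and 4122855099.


0b11010110011101010001001101000001 | 0b11110101101111011100011010111011 = 0b11110111111111011101011111111011 = 4160608251

4160608251


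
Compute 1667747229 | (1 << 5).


1667747229 | (1 << 5) = 1667747229 | 32 = 1667747261

1667747261


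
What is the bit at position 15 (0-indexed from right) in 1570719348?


0b1011101100111110100011001110100, position 15 = 0

0


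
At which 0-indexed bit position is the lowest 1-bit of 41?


0b101001. Lowest set bit at position 0

0


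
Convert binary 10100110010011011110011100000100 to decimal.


10100110010011011110011100000100 in decimal = 2790123268

2790123268


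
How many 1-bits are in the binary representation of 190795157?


0b1011010111110100110110010101 has 17 set bits

17


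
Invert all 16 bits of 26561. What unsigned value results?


26561 ^ 65535 = 38974

38974


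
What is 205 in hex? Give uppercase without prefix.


205 = CD hex

CD


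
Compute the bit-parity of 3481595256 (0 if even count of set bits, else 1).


0b11001111100001001110110101111000 has 18 ones => parity 0

0


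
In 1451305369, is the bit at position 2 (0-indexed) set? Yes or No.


0b1010110100000010010100110011001, bit 2 = 0. No

No


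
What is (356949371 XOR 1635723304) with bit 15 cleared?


Step 1: 356949371 ^ 1635723304 = 1949939027
Step 2: 1949939027 & ~(1 << 15) = 1949906259

1949906259


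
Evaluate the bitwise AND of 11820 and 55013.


0b10111000101100 & 0b1101011011100101 = 0b11000100100 = 1572

1572


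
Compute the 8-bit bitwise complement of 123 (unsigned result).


~0b1111011 = 0b10000100 = 132 (8-bit unsigned)

132


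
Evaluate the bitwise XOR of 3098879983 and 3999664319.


0b10111000101101010010011111101111 ^ 0b11101110011001100000100010111111 = 0b1010110110100110010111101010000 = 1456680784

1456680784


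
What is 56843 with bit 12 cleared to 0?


56843 & ~(1 << 12) = 52747

52747


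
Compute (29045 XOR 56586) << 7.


Step 1: 29045 ^ 56586 = 44159
Step 2: 44159 << 7 = 5652352

5652352


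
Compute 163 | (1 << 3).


163 | (1 << 3) = 163 | 8 = 171

171


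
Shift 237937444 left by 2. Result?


0b1110001011101010001100100100 << 2 = 0b111000101110101000110010010000 = 951749776

951749776


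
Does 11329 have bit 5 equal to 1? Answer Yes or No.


0b10110001000001, bit 5 = 0. No

No


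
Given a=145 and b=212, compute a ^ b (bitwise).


145 ^ 212 = 69

69


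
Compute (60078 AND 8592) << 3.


Step 1: 60078 & 8592 = 8320
Step 2: 8320 << 3 = 66560

66560


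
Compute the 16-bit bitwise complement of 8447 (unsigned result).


~0b10000011111111 = 0b1101111100000000 = 57088 (16-bit unsigned)

57088


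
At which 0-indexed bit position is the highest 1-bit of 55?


0b110111. Highest set bit at position 5

5


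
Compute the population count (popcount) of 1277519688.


0b1001100001001010110011101001000 has 13 set bits

13


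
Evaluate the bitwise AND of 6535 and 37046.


0b1100110000111 & 0b1001000010110110 = 0b1000010000110 = 4230

4230


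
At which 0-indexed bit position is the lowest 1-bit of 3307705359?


0b11000101001001111001010000001111. Lowest set bit at position 0

0


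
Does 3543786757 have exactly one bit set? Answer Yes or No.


0b11010011001110011110010100000101. Multiple bits set => No

No


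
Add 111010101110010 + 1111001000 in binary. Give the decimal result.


111010101110010 + 1111001000 = 111100100111010 = 31034

31034


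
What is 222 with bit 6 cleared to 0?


222 & ~(1 << 6) = 158

158


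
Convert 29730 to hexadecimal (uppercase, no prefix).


29730 = 7422 hex

7422


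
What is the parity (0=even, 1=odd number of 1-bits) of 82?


0b1010010 has 3 ones => parity 1

1


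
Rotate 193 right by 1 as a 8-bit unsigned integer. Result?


Rotate 0b11000001 right by 1 (8-bit) = 0b11100000 = 224

224


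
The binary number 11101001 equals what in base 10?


11101001 in decimal = 233

233


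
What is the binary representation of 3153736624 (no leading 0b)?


3153736624 = 10111011111110100011001110110000 in binary

10111011111110100011001110110000


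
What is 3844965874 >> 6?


0b11100101001011011000010111110010 >> 6 = 0b11100101001011011000010111 = 60077591

60077591


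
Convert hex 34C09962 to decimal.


34C09962 hex = 885037410 decimal

885037410


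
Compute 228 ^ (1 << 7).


228 ^ (1 << 7) = 228 ^ 128 = 100

100


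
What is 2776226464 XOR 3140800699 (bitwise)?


0b10100101011110011101101010100000 ^ 0b10111011001101001101000010111011 = 0b11110010011010000101000011011 = 508365339

508365339


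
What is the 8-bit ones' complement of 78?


78 ^ 255 = 177

177


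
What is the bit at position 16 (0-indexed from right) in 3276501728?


0b11000011010010110111001011100000, position 16 = 1

1


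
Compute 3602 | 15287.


0b111000010010 | 0b11101110110111 = 0b11111110110111 = 16311

16311


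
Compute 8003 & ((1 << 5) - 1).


8003 & 31 = 3

3


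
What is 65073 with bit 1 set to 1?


65073 | (1 << 1) = 65073 | 2 = 65075

65075


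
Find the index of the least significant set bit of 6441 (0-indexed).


0b1100100101001. Lowest set bit at position 0

0


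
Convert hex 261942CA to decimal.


261942CA hex = 639189706 decimal

639189706


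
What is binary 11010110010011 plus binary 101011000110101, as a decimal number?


11010110010011 + 101011000110101 = 1000101111001000 = 35784

35784


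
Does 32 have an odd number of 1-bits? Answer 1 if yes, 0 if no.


0b100000 has 1 ones => parity 1

1


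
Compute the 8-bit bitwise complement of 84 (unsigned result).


~0b1010100 = 0b10101011 = 171 (8-bit unsigned)

171


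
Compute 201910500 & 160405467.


0b1100000010001110100011100100 & 0b1001100011111001011111011011 = 0b1000000010001000000011000000 = 134774976

134774976


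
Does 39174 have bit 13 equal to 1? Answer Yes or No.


0b1001100100000110, bit 13 = 0. No

No


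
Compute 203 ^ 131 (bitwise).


0b11001011 ^ 0b10000011 = 0b1001000 = 72

72


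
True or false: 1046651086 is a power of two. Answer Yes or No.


0b111110011000101010000011001110. Multiple bits set => No

No


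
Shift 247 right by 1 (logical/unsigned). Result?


0b11110111 >> 1 = 0b1111011 = 123

123


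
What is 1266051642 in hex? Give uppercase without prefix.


1266051642 = 4B766A3A hex

4B766A3A


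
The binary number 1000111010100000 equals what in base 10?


1000111010100000 in decimal = 36512

36512


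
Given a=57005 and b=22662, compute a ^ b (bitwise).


57005 ^ 22662 = 34347

34347


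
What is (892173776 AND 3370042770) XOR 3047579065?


Step 1: 892173776 & 3370042770 = 804240
Step 2: 804240 ^ 3047579065 = 3047823401

3047823401


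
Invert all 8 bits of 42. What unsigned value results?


42 ^ 255 = 213

213


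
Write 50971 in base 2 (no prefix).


50971 = 1100011100011011 in binary

1100011100011011


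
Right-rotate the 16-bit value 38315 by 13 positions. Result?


Rotate 0b1001010110101011 right by 13 (16-bit) = 0b1010110101011100 = 44380

44380


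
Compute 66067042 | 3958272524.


0b11111100000001101001100010 | 0b11101011111011100111001000001100 = 0b11101011111111100111101001101110 = 3959323246

3959323246


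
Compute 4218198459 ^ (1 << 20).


4218198459 ^ (1 << 20) = 4218198459 ^ 1048576 = 4219247035

4219247035


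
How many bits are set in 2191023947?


0b10000010100110000101111101001011 has 15 set bits

15


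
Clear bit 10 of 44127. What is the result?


44127 & ~(1 << 10) = 43103

43103


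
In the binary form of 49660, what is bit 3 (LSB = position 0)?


0b1100000111111100, position 3 = 1

1


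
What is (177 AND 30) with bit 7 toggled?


Step 1: 177 & 30 = 16
Step 2: 16 ^ (1 << 7) = 16 ^ 128 = 144

144


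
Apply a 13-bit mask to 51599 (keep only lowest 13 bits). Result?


51599 & 8191 = 2447

2447


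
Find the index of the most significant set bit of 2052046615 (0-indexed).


0b1111010010011111011111100010111. Highest set bit at position 30

30


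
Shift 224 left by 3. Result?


0b11100000 << 3 = 0b11100000000 = 1792

1792


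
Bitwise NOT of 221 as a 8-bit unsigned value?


~0b11011101 = 0b100010 = 34 (8-bit unsigned)

34


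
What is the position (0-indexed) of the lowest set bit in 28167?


0b110111000000111. Lowest set bit at position 0

0


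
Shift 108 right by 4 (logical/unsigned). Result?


0b1101100 >> 4 = 0b110 = 6

6


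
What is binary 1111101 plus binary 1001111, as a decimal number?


1111101 + 1001111 = 11001100 = 204

204


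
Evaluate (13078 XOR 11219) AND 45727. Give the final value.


Step 1: 13078 ^ 11219 = 6341
Step 2: 6341 & 45727 = 4229

4229


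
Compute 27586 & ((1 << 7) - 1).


27586 & 127 = 66

66


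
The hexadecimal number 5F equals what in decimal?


5F hex = 95 decimal

95


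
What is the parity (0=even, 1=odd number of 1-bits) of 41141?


0b1010000010110101 has 7 ones => parity 1

1


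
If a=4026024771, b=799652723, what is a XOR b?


4026024771 ^ 799652723 = 3226597424

3226597424


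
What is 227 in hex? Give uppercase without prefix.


227 = E3 hex

E3


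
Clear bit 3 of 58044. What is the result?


58044 & ~(1 << 3) = 58036

58036


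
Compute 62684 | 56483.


0b1111010011011100 | 0b1101110010100011 = 0b1111110011111111 = 64767

64767


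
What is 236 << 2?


0b11101100 << 2 = 0b1110110000 = 944

944


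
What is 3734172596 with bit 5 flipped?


3734172596 ^ (1 << 5) = 3734172596 ^ 32 = 3734172564

3734172564


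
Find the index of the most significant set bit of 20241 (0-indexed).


0b100111100010001. Highest set bit at position 14

14


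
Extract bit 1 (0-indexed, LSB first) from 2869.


0b101100110101, position 1 = 0

0


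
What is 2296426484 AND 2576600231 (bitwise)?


0b10001000111000001010111111110100 & 0b10011001100100111100110010100111 = 0b10001000100000001000110010100100 = 2290125988

2290125988


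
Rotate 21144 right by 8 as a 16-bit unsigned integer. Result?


Rotate 0b101001010011000 right by 8 (16-bit) = 0b1001100001010010 = 38994

38994


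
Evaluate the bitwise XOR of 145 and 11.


0b10010001 ^ 0b1011 = 0b10011010 = 154

154


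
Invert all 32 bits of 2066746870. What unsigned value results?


2066746870 ^ 4294967295 = 2228220425

2228220425


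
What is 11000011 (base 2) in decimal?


11000011 in decimal = 195

195


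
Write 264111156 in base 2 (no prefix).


264111156 = 1111101111100000010000110100 in binary

1111101111100000010000110100


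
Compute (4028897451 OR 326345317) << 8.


Step 1: 4028897451 | 326345317 = 4084710127
Step 2: 4084710127 << 8 = 1045685792512

1045685792512


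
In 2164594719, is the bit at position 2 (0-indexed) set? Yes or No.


0b10000001000001010001100000011111, bit 2 = 1. Yes

Yes


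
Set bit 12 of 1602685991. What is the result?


1602685991 | (1 << 12) = 1602685991 | 4096 = 1602690087

1602690087


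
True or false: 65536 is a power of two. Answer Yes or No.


0b10000000000000000. Only one bit set => Yes

Yes


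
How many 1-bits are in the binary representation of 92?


0b1011100 has 4 set bits

4


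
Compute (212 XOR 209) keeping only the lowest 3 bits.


Step 1: 212 ^ 209 = 5
Step 2: 5 & 7 = 5

5


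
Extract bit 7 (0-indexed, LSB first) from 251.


0b11111011, position 7 = 1

1


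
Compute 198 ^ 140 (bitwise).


0b11000110 ^ 0b10001100 = 0b1001010 = 74

74


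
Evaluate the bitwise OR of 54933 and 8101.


0b1101011010010101 | 0b1111110100101 = 0b1101111110110101 = 57269

57269


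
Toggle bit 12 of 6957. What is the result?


6957 ^ (1 << 12) = 6957 ^ 4096 = 2861

2861


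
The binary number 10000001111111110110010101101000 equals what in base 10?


10000001111111110110010101101000 in decimal = 2180998504

2180998504


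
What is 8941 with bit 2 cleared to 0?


8941 & ~(1 << 2) = 8937

8937


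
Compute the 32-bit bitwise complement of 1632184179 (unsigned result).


~0b1100001010010010010011101110011 = 0b10011110101101101101100010001100 = 2662783116 (32-bit unsigned)

2662783116


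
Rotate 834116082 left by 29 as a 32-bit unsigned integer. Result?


Rotate 0b110001101101111001100111110010 left by 29 (32-bit) = 0b1000110001101101111001100111110 = 1178006334

1178006334


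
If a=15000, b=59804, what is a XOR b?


15000 ^ 59804 = 54020

54020


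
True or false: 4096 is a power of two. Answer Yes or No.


0b1000000000000. Only one bit set => Yes

Yes


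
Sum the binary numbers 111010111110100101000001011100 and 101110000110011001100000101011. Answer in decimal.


111010111110100101000001011100 + 101110000110011001100000101011 = 1101001000100111110100010000111 = 1762912391

1762912391


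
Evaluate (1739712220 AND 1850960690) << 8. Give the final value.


Step 1: 1739712220 & 1850960690 = 1712415248
Step 2: 1712415248 << 8 = 438378303488

438378303488


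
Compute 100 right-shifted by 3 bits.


0b1100100 >> 3 = 0b1100 = 12

12


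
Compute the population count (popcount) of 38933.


0b1001100000010101 has 6 set bits

6


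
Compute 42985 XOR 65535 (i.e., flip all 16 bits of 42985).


42985 ^ 65535 = 22550

22550


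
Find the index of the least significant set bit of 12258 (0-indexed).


0b10111111100010. Lowest set bit at position 1

1


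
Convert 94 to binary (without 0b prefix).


94 = 1011110 in binary

1011110


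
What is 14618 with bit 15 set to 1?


14618 | (1 << 15) = 14618 | 32768 = 47386

47386


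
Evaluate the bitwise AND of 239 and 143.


0b11101111 & 0b10001111 = 0b10001111 = 143

143


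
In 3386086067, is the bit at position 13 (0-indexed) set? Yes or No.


0b11001001110100111001001010110011, bit 13 = 0. No

No


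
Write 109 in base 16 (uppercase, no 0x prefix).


109 = 6D hex

6D


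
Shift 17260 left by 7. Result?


0b100001101101100 << 7 = 0b1000011011011000000000 = 2209280

2209280


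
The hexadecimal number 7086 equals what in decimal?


7086 hex = 28806 decimal

28806


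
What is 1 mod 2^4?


1 & 15 = 1

1


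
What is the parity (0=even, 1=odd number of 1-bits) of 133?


0b10000101 has 3 ones => parity 1

1


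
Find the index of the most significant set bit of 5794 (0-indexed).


0b1011010100010. Highest set bit at position 12

12


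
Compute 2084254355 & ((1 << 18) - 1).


2084254355 & 262143 = 209555

209555


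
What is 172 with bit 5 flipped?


172 ^ (1 << 5) = 172 ^ 32 = 140

140


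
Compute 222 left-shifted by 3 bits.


0b11011110 << 3 = 0b11011110000 = 1776

1776


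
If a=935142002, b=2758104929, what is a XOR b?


935142002 ^ 2758104929 = 2480436499

2480436499


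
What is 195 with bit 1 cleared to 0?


195 & ~(1 << 1) = 193

193


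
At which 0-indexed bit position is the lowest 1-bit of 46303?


0b1011010011011111. Lowest set bit at position 0

0


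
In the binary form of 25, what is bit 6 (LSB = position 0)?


0b11001, position 6 = 0

0


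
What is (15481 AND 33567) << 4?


Step 1: 15481 & 33567 = 25
Step 2: 25 << 4 = 400

400


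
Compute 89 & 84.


0b1011001 & 0b1010100 = 0b1010000 = 80

80


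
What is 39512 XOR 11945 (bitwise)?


0b1001101001011000 ^ 0b10111010101001 = 0b1011010011110001 = 46321

46321


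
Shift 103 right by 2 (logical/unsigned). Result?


0b1100111 >> 2 = 0b11001 = 25

25


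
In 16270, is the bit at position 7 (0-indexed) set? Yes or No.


0b11111110001110, bit 7 = 1. Yes

Yes


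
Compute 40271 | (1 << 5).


40271 | (1 << 5) = 40271 | 32 = 40303

40303


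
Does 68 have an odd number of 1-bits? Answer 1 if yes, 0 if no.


0b1000100 has 2 ones => parity 0

0


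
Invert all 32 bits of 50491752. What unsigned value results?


50491752 ^ 4294967295 = 4244475543

4244475543


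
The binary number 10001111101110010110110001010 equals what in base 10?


10001111101110010110110001010 in decimal = 301411722

301411722


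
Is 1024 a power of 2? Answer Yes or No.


0b10000000000. Only one bit set => Yes

Yes


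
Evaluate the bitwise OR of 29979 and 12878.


0b111010100011011 | 0b11001001001110 = 0b111011101011111 = 30559

30559


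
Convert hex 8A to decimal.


8A hex = 138 decimal

138


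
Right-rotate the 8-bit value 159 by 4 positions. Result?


Rotate 0b10011111 right by 4 (8-bit) = 0b11111001 = 249

249


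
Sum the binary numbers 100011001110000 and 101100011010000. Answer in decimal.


100011001110000 + 101100011010000 = 1001111101000000 = 40768

40768


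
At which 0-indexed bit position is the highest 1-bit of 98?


0b1100010. Highest set bit at position 6

6


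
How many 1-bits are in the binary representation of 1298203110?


0b1001101011000010000000111100110 has 13 set bits

13


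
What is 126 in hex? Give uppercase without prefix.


126 = 7E hex

7E


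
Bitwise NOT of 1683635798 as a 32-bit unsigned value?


~0b1100100010110100011111001010110 = 0b10011011101001011100000110101001 = 2611331497 (32-bit unsigned)

2611331497


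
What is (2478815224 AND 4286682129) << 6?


Step 1: 2478815224 & 4286682129 = 2474742800
Step 2: 2474742800 << 6 = 158383539200

158383539200


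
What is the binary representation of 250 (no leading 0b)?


250 = 11111010 in binary

11111010


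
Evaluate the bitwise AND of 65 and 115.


0b1000001 & 0b1110011 = 0b1000001 = 65

65


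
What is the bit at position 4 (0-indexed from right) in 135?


0b10000111, position 4 = 0

0


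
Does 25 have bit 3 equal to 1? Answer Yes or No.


0b11001, bit 3 = 1. Yes

Yes


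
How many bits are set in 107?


0b1101011 has 5 set bits

5


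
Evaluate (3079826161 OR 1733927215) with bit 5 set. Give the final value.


Step 1: 3079826161 | 1733927215 = 4158385151
Step 2: 4158385151 | (1 << 5) = 4158385151 | 32 = 4158385151

4158385151


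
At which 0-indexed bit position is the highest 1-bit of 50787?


0b1100011001100011. Highest set bit at position 15

15


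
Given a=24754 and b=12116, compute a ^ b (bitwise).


24754 ^ 12116 = 20454

20454


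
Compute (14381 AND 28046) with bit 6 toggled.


Step 1: 14381 & 28046 = 10252
Step 2: 10252 ^ (1 << 6) = 10252 ^ 64 = 10316

10316


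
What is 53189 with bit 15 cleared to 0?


53189 & ~(1 << 15) = 20421

20421


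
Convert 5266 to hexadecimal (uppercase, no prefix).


5266 = 1492 hex

1492


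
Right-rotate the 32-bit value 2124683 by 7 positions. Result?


Rotate 0b1000000110101110001011 right by 7 (32-bit) = 0b10110000000000100000011010111 = 369115351

369115351


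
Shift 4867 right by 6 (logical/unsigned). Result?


0b1001100000011 >> 6 = 0b1001100 = 76

76


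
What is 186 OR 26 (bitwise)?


0b10111010 | 0b11010 = 0b10111010 = 186

186


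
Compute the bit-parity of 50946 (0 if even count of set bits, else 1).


0b1100011100000010 has 6 ones => parity 0

0


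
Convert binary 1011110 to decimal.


1011110 in decimal = 94

94


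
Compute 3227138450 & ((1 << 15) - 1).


3227138450 & 32767 = 14738

14738


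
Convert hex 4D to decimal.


4D hex = 77 decimal

77


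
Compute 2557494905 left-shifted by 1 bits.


0b10011000011100000100011001111001 << 1 = 0b100110000111000001000110011110010 = 5114989810

5114989810


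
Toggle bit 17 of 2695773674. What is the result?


2695773674 ^ (1 << 17) = 2695773674 ^ 131072 = 2695642602

2695642602


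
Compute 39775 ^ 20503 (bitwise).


0b1001101101011111 ^ 0b101000000010111 = 0b1100101101001000 = 52040

52040


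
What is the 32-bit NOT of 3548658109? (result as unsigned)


~0b11010011100001000011100110111101 = 0b101100011110111100011001000010 = 746309186 (32-bit unsigned)

746309186


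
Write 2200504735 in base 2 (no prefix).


2200504735 = 10000011001010010000100110011111 in binary

10000011001010010000100110011111


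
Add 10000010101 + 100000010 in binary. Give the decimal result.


10000010101 + 100000010 = 10100010111 = 1303

1303


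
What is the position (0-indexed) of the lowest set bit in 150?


0b10010110. Lowest set bit at position 1

1


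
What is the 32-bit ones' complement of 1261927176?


1261927176 ^ 4294967295 = 3033040119

3033040119


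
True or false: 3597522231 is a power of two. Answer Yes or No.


0b11010110011011011101010100110111. Multiple bits set => No

No


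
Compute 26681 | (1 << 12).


26681 | (1 << 12) = 26681 | 4096 = 30777

30777


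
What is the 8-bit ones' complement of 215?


215 ^ 255 = 40

40


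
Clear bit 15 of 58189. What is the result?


58189 & ~(1 << 15) = 25421

25421


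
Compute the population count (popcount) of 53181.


0b1100111110111101 has 12 set bits

12


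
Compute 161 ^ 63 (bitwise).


0b10100001 ^ 0b111111 = 0b10011110 = 158

158


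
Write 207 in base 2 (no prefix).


207 = 11001111 in binary

11001111


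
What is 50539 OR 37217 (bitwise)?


0b1100010101101011 | 0b1001000101100001 = 0b1101010101101011 = 54635

54635


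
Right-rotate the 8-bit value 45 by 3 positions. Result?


Rotate 0b101101 right by 3 (8-bit) = 0b10100101 = 165

165


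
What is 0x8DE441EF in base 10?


8DE441EF hex = 2380546543 decimal

2380546543
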